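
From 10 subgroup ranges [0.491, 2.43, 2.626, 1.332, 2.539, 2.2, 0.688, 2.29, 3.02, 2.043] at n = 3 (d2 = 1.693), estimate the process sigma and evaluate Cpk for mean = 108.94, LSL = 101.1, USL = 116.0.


R_bar = (0.491 + 2.43 + 2.626 + 1.332 + 2.539 + 2.2 + 0.688 + 2.29 + 3.02 + 2.043) / 10 = 1.9659
sigma = R_bar / d2 = 1.9659 / 1.693 = 1.1611931
Cp = (USL - LSL)/(6*sigma) = (116.0 - 101.1)/(6*1.1611931) = 2.1386
Cpu = (116.0 - 108.94)/(3*1.1611931) = 2.0267
Cpl = (108.94 - 101.1)/(3*1.1611931) = 2.2506
Cpk = min(Cpu, Cpl) = 2.0267

2.0267


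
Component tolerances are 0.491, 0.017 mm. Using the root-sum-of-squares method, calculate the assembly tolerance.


RSS = sqrt(0.491^2 + 0.017^2)
= sqrt(0.24137)
= 0.4913

0.4913


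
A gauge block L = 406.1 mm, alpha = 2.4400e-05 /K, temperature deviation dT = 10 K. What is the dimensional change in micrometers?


dL = L * alpha * dT
= 406.1 * 2.4400e-05 * 10
= 0.0990884 mm
dL_um = 0.0990884 * 1000 = 99.0884 um

99.0884


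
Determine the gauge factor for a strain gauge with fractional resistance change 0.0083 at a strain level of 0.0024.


GF = (dR/R) / epsilon
= 0.0083 / 0.0024
= 3.4583

3.4583


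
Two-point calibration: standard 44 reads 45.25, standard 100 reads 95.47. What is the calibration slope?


slope = (y2 - y1) / (x2 - x1)
= (95.47 - 45.25) / (100 - 44)
= 50.2200 / 56
= 0.8968

0.8968


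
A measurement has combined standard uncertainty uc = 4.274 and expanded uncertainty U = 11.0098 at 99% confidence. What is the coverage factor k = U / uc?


k = U / uc
k = 11.0098 / 4.274
k = 2.576

2.576


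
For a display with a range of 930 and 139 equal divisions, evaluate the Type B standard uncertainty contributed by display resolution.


resolution = range / divisions
resolution = 930 / 139 = 6.6906475
u_res = resolution / (2*sqrt(3))
u_res = 6.6906475 / 3.4641016
u_res = 1.9314

1.9314


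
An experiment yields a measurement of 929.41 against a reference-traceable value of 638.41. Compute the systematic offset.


Systematic error = measured - true
= 929.41 - 638.41
= 291.0000

291.0000


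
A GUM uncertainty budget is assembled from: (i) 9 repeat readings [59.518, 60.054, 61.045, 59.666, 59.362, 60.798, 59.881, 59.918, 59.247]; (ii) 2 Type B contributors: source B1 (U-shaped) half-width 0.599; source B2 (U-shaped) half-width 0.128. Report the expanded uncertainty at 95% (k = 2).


mean = (59.518 + 60.054 + 61.045 + 59.666 + 59.362 + 60.798 + 59.881 + 59.918 + 59.247) / 9 = 59.94322222
s = sqrt(sum((x - mean)^2)/(n-1)) = 0.61659849
u_A = s / sqrt(n) = 0.61659849 / sqrt(9) = 0.20553283
u_B1 = 0.599 / sqrt(2) = 0.42355696
u_B2 = 0.128 / sqrt(2) = 0.090509668
uc = sqrt(0.20553283^2 + 0.42355696^2 + 0.090509668^2) = 0.47941239
U = k * uc = 2 * 0.47941239
U = 0.9588

0.9588


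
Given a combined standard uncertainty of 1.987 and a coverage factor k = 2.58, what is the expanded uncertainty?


U = k * uc
U = 2.58 * 1.987
U = 5.1265

5.1265


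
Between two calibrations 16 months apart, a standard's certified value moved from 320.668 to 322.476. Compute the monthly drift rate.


rate = (v2 - v1) / months
= (322.476 - 320.668) / 16
= 1.8080 / 16
= 0.1130

0.1130


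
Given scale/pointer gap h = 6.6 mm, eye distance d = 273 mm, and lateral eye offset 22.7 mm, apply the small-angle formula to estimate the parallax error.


error = h * offset / d
= 6.6 * 22.7 / 273
= 0.5488

0.5488


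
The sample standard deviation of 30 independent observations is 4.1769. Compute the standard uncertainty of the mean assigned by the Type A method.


u_A = s / sqrt(n)
u_A = 4.1769 / sqrt(30)
u_A = 4.1769 / 5.4772256
u_A = 0.7626

0.7626


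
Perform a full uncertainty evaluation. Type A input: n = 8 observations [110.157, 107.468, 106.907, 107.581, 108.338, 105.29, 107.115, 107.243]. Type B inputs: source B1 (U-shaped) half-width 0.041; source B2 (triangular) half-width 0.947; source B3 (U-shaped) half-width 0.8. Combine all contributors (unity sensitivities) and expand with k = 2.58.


mean = (110.157 + 107.468 + 106.907 + 107.581 + 108.338 + 105.29 + 107.115 + 107.243) / 8 = 107.512375
s = sqrt(sum((x - mean)^2)/(n-1)) = 1.3741634
u_A = s / sqrt(n) = 1.3741634 / sqrt(8) = 0.48584013
u_B1 = 0.041 / sqrt(2) = 0.028991378
u_B2 = 0.947 / sqrt(6) = 0.38661113
u_B3 = 0.8 / sqrt(2) = 0.56568542
uc = sqrt(0.48584013^2 + 0.028991378^2 + 0.38661113^2 + 0.56568542^2) = 0.84044589
U = k * uc = 2.58 * 0.84044589
U = 2.1684

2.1684


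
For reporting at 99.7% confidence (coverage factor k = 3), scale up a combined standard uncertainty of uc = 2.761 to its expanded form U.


U = k * uc
U = 3 * 2.761
U = 8.2830

8.2830


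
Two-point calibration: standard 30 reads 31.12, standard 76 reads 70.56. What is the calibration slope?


slope = (y2 - y1) / (x2 - x1)
= (70.56 - 31.12) / (76 - 30)
= 39.4400 / 46
= 0.8574

0.8574


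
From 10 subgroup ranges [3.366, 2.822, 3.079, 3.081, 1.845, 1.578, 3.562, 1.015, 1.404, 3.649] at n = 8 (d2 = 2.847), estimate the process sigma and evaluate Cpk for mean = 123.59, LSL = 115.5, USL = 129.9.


R_bar = (3.366 + 2.822 + 3.079 + 3.081 + 1.845 + 1.578 + 3.562 + 1.015 + 1.404 + 3.649) / 10 = 2.5401
sigma = R_bar / d2 = 2.5401 / 2.847 = 0.89220232
Cp = (USL - LSL)/(6*sigma) = (129.9 - 115.5)/(6*0.89220232) = 2.6900
Cpu = (129.9 - 123.59)/(3*0.89220232) = 2.3575
Cpl = (123.59 - 115.5)/(3*0.89220232) = 3.0225
Cpk = min(Cpu, Cpl) = 2.3575

2.3575


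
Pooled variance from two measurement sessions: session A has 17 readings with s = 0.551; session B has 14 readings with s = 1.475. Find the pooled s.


s_p = sqrt(((n1-1)*s1^2 + (n2-1)*s2^2) / (n1+n2-2))
numerator = (17-1)*0.551^2 + (14-1)*1.475^2 = 4.857616 + 28.283125 = 33.140741
denominator = 17 + 14 - 2 = 29
s_p^2 = 33.140741 / 29 = 1.1427842
s_p = sqrt(1.1427842) = 1.0690

1.0690


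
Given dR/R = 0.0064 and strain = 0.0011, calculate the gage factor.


GF = (dR/R) / epsilon
= 0.0064 / 0.0011
= 5.8182

5.8182


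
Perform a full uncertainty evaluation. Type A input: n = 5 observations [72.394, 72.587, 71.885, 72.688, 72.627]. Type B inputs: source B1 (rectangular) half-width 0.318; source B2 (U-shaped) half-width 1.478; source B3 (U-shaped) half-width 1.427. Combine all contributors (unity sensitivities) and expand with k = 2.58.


mean = (72.394 + 72.587 + 71.885 + 72.688 + 72.627) / 5 = 72.4362
s = sqrt(sum((x - mean)^2)/(n-1)) = 0.32716617
u_A = s / sqrt(n) = 0.32716617 / sqrt(5) = 0.14631316
u_B1 = 0.318 / sqrt(3) = 0.18359739
u_B2 = 1.478 / sqrt(2) = 1.0451038
u_B3 = 1.427 / sqrt(2) = 1.0090414
uc = sqrt(0.14631316^2 + 0.18359739^2 + 1.0451038^2 + 1.0090414^2) = 1.4715713
U = k * uc = 2.58 * 1.4715713
U = 3.7967

3.7967


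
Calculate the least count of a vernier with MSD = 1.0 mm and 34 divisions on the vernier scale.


LC = MSD / n_div
= 1.0 / 34
= 0.0294

0.0294


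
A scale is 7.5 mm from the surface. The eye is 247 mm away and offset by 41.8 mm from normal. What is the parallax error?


error = h * offset / d
= 7.5 * 41.8 / 247
= 1.2692

1.2692


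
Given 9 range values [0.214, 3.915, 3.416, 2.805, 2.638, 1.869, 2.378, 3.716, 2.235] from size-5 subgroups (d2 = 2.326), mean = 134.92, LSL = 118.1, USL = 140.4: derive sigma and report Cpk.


R_bar = (0.214 + 3.915 + 3.416 + 2.805 + 2.638 + 1.869 + 2.378 + 3.716 + 2.235) / 9 = 2.5762222
sigma = R_bar / d2 = 2.5762222 / 2.326 = 1.1075762
Cp = (USL - LSL)/(6*sigma) = (140.4 - 118.1)/(6*1.1075762) = 3.3557
Cpu = (140.4 - 134.92)/(3*1.1075762) = 1.6492
Cpl = (134.92 - 118.1)/(3*1.1075762) = 5.0621
Cpk = min(Cpu, Cpl) = 1.6492

1.6492


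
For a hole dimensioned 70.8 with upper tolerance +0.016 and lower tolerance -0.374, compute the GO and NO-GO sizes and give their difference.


GO = nominal - lower_tol (smallest hole = maximum material condition)
GO = 70.8 - 0.374 = 70.426
NO-GO = nominal + upper_tol (largest hole = least material condition)
NO-GO = 70.8 + 0.016 = 70.816
spread = NO-GO - GO = 70.816 - 70.426 = 0.3900

0.3900


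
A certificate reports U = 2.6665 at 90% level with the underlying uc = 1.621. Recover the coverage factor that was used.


k = U / uc
k = 2.6665 / 1.621
k = 1.645

1.645


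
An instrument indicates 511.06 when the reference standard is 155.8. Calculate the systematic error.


Systematic error = measured - true
= 511.06 - 155.8
= 355.2600

355.2600


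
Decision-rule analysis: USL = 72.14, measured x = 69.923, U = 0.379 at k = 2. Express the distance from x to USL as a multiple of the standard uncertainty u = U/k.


u = U / k = 0.379 / 2 = 0.1895
margin = |USL - x| = |72.14 - 69.923| = 2.217
z = margin / u = 2.217 / 0.1895
z = 11.6992

11.6992


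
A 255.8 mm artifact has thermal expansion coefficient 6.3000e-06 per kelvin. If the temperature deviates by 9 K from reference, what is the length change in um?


dL = L * alpha * dT
= 255.8 * 6.3000e-06 * 9
= 0.0145039 mm
dL_um = 0.0145039 * 1000 = 14.5039 um

14.5039


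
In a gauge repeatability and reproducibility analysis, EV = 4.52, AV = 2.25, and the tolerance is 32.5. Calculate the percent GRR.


GRR = sqrt(EV^2 + AV^2) = sqrt(4.52^2 + 2.25^2) = 5.0490494
%GRR = GRR / tol * 100 = 5.0490494 / 32.5 * 100
%GRR = 15.5355

15.5355


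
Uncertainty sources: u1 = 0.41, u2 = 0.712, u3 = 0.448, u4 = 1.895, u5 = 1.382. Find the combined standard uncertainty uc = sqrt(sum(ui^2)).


uc = sqrt(0.41^2 + 0.712^2 + 0.448^2 + 1.895^2 + 1.382^2)
uc = sqrt(6.376697)
uc = 2.5252

2.5252


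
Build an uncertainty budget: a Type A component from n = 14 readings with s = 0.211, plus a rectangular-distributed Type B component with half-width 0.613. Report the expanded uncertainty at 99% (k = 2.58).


u_A = s / sqrt(n) = 0.211 / sqrt(14) = 0.056392122
u_B = half_width / sqrt(3) = 0.613 / sqrt(3) = 0.35391572
uc = sqrt(u_A^2 + u_B^2) = sqrt(0.056392122^2 + 0.35391572^2) = 0.35838026
U = k * uc = 2.58 * 0.35838026
U = 0.9246

0.9246


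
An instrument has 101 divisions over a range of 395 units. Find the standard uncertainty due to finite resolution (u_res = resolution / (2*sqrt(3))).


resolution = range / divisions
resolution = 395 / 101 = 3.9108911
u_res = resolution / (2*sqrt(3))
u_res = 3.9108911 / 3.4641016
u_res = 1.1290

1.1290


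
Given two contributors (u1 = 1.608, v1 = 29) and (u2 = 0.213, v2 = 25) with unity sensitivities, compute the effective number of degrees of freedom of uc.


uc = sqrt(u1^2 + u2^2) = sqrt(1.608^2 + 0.213^2) = 1.6220459
v_eff = uc^4 / (u1^4/v1 + u2^4/v2)
= 1.6220459^4 / (1.608^4/29 + 0.213^4/25)
= 6.9223341 / 0.23062228
v_eff = 30.0159

30.0159


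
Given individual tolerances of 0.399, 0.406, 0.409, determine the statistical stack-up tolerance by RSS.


RSS = sqrt(0.399^2 + 0.406^2 + 0.409^2)
= sqrt(0.491318)
= 0.7009

0.7009


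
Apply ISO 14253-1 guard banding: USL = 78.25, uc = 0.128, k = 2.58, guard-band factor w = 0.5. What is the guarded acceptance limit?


U = k * uc = 2.58 * 0.128 = 0.33024
guard band g = w * U = 0.5 * 0.33024 = 0.16512
AL = USL - g = 78.25 - 0.16512
AL = 78.0849

78.0849


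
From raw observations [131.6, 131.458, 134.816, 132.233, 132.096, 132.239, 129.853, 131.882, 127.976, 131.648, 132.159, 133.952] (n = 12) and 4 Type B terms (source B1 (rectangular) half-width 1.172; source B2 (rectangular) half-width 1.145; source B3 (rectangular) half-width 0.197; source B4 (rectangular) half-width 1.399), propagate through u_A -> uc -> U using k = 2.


mean = (131.6 + 131.458 + 134.816 + 132.233 + 132.096 + 132.239 + 129.853 + 131.882 + 127.976 + 131.648 + 132.159 + 133.952) / 12 = 131.826
s = sqrt(sum((x - mean)^2)/(n-1)) = 1.729859
u_A = s / sqrt(n) = 1.729859 / sqrt(12) = 0.49936728
u_B1 = 1.172 / sqrt(3) = 0.67665452
u_B2 = 1.145 / sqrt(3) = 0.66106606
u_B3 = 0.197 / sqrt(3) = 0.113738
u_B4 = 1.399 / sqrt(3) = 0.80771303
uc = sqrt(0.49936728^2 + 0.67665452^2 + 0.66106606^2 + 0.113738^2 + 0.80771303^2) = 1.3452041
U = k * uc = 2 * 1.3452041
U = 2.6904

2.6904


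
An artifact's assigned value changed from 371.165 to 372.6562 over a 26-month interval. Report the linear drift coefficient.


rate = (v2 - v1) / months
= (372.6562 - 371.165) / 26
= 1.4912 / 26
= 0.0574

0.0574


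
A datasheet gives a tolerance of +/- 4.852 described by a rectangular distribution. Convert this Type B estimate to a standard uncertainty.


u_B = half_width / sqrt(3)
u_B = 4.852 / 1.7320508
u_B = 2.8013

2.8013


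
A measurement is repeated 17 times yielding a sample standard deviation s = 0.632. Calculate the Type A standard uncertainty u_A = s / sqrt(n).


u_A = s / sqrt(n)
u_A = 0.632 / sqrt(17)
u_A = 0.632 / 4.1231056
u_A = 0.1533

0.1533


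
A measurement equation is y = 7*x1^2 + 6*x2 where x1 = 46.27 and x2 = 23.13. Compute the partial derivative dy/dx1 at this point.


y = 7*x1^2 + 6*x2
dy/dx1 = 2*7*x1
Evaluate at x1 = 46.27: c1 = 14 * 46.27
c1 = 647.7800

647.7800


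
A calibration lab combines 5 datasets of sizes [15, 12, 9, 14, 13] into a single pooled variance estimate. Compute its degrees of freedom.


nu = sum_i (n_i - 1)
nu = ((15 - 1) + (12 - 1) + (9 - 1) + (14 - 1) + (13 - 1))
nu = 14 + 11 + 8 + 13 + 12
nu = 58

58


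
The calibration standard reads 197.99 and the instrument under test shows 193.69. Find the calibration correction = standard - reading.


Correction = standard - reading
= 197.99 - 193.69
= 4.3000

4.3000


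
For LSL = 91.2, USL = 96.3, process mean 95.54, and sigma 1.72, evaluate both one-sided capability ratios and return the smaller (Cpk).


Cpu = (USL - mean) / (3*sigma) = (96.3 - 95.54) / (3*1.72) = 0.1473
Cpl = (mean - LSL) / (3*sigma) = (95.54 - 91.2) / (3*1.72) = 0.8411
Cpk = min(Cpu, Cpl) = 0.1473

0.1473


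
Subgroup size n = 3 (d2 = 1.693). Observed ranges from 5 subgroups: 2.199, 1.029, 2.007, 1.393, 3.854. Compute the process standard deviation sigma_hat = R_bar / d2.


R_bar = (2.199 + 1.029 + 2.007 + 1.393 + 3.854) / 5
R_bar = 10.482 / 5 = 2.0964
sigma_hat = R_bar / d2 = 2.0964 / 1.693 = 1.2383

1.2383


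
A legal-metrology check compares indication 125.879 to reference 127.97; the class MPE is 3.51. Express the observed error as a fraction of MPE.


e = indication - reference = 125.879 - 127.97 = -2.0910
|e| = 2.0910
ratio = |e| / MPE = 2.0910 / 3.51
ratio = 0.5957

0.5957


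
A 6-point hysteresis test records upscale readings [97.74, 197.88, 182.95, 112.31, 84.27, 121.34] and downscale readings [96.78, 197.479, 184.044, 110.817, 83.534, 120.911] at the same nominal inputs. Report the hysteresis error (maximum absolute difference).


|97.74 - 96.78| = 0.9600
|197.88 - 197.479| = 0.4010
|182.95 - 184.044| = 1.0940
|112.31 - 110.817| = 1.4930
|84.27 - 83.534| = 0.7360
|121.34 - 120.911| = 0.4290
hysteresis = max(diffs) = 1.4930

1.4930


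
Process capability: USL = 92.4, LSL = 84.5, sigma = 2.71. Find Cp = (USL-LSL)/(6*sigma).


Cp = (USL - LSL) / (6 * sigma)
= (92.4 - 84.5) / (6 * 2.71)
= 7.9000 / 16.2600
= 0.4859

0.4859


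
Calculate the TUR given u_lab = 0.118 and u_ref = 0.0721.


TUR = u_lab / u_ref
= 0.118 / 0.0721
= 1.6366

1.6366


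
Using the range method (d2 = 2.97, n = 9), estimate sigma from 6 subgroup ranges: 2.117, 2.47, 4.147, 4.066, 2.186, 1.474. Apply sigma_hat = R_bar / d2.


R_bar = (2.117 + 2.47 + 4.147 + 4.066 + 2.186 + 1.474) / 6
R_bar = 16.46 / 6 = 2.7433333
sigma_hat = R_bar / d2 = 2.7433333 / 2.97 = 0.9237

0.9237


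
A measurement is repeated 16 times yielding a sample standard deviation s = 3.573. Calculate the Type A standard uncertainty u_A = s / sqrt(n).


u_A = s / sqrt(n)
u_A = 3.573 / sqrt(16)
u_A = 3.573 / 4
u_A = 0.8932

0.8932


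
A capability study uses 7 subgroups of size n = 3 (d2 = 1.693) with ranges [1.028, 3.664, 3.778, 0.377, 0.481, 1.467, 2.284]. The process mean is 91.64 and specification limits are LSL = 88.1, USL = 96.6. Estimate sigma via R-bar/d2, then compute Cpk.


R_bar = (1.028 + 3.664 + 3.778 + 0.377 + 0.481 + 1.467 + 2.284) / 7 = 1.8684286
sigma = R_bar / d2 = 1.8684286 / 1.693 = 1.10362
Cp = (USL - LSL)/(6*sigma) = (96.6 - 88.1)/(6*1.10362) = 1.2837
Cpu = (96.6 - 91.64)/(3*1.10362) = 1.4981
Cpl = (91.64 - 88.1)/(3*1.10362) = 1.0692
Cpk = min(Cpu, Cpl) = 1.0692

1.0692


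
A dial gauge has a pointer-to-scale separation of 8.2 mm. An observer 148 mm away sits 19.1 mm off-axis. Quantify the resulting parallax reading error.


error = h * offset / d
= 8.2 * 19.1 / 148
= 1.0582

1.0582


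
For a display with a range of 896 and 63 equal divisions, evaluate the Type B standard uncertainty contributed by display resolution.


resolution = range / divisions
resolution = 896 / 63 = 14.222222
u_res = resolution / (2*sqrt(3))
u_res = 14.222222 / 3.4641016
u_res = 4.1056

4.1056


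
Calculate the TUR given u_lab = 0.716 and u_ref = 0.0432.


TUR = u_lab / u_ref
= 0.716 / 0.0432
= 16.5741

16.5741


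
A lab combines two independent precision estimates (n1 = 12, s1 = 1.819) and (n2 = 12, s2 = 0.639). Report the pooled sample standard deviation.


s_p = sqrt(((n1-1)*s1^2 + (n2-1)*s2^2) / (n1+n2-2))
numerator = (12-1)*1.819^2 + (12-1)*0.639^2 = 36.396371 + 4.491531 = 40.887902
denominator = 12 + 12 - 2 = 22
s_p^2 = 40.887902 / 22 = 1.858541
s_p = sqrt(1.858541) = 1.3633

1.3633


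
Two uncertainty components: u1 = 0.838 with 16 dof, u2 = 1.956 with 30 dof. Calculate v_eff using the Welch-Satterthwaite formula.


uc = sqrt(u1^2 + u2^2) = sqrt(0.838^2 + 1.956^2) = 2.1279521
v_eff = uc^4 / (u1^4/v1 + u2^4/v2)
= 2.1279521^4 / (0.838^4/16 + 1.956^4/30)
= 20.504415 / 0.51874787
v_eff = 39.5267

39.5267


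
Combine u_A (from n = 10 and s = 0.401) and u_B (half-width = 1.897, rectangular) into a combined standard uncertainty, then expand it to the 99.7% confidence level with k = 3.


u_A = s / sqrt(n) = 0.401 / sqrt(10) = 0.12680733
u_B = half_width / sqrt(3) = 1.897 / sqrt(3) = 1.0952335
uc = sqrt(u_A^2 + u_B^2) = sqrt(0.12680733^2 + 1.0952335^2) = 1.10255
U = k * uc = 3 * 1.10255
U = 3.3076

3.3076


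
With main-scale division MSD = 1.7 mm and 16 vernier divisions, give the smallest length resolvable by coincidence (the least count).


LC = MSD / n_div
= 1.7 / 16
= 0.1062

0.1062


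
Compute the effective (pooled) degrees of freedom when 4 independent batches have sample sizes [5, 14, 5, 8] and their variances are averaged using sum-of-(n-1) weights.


nu = sum_i (n_i - 1)
nu = ((5 - 1) + (14 - 1) + (5 - 1) + (8 - 1))
nu = 4 + 13 + 4 + 7
nu = 28

28


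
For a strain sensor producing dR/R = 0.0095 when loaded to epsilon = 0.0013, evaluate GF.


GF = (dR/R) / epsilon
= 0.0095 / 0.0013
= 7.3077

7.3077


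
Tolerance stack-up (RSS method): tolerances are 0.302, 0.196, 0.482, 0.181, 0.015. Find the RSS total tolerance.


RSS = sqrt(0.302^2 + 0.196^2 + 0.482^2 + 0.181^2 + 0.015^2)
= sqrt(0.39493)
= 0.6284

0.6284


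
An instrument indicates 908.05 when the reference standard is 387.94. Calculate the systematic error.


Systematic error = measured - true
= 908.05 - 387.94
= 520.1100

520.1100


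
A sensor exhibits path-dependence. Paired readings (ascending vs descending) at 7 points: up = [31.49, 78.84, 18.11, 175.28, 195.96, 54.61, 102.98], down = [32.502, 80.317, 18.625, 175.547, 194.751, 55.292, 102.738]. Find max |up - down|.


|31.49 - 32.502| = 1.0120
|78.84 - 80.317| = 1.4770
|18.11 - 18.625| = 0.5150
|175.28 - 175.547| = 0.2670
|195.96 - 194.751| = 1.2090
|54.61 - 55.292| = 0.6820
|102.98 - 102.738| = 0.2420
hysteresis = max(diffs) = 1.4770

1.4770


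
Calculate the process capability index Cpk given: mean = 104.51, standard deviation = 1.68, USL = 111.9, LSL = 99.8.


Cpu = (USL - mean) / (3*sigma) = (111.9 - 104.51) / (3*1.68) = 1.4663
Cpl = (mean - LSL) / (3*sigma) = (104.51 - 99.8) / (3*1.68) = 0.9345
Cpk = min(Cpu, Cpl) = 0.9345

0.9345


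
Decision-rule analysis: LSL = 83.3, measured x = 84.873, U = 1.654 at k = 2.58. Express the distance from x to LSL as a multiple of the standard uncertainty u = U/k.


u = U / k = 1.654 / 2.58 = 0.64108527
margin = |LSL - x| = |83.3 - 84.873| = 1.573
z = margin / u = 1.573 / 0.64108527
z = 2.4537

2.4537


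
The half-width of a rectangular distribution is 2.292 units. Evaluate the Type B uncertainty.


u_B = half_width / sqrt(3)
u_B = 2.292 / 1.7320508
u_B = 1.3233

1.3233


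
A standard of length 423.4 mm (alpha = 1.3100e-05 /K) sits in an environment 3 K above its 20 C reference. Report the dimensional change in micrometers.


dL = L * alpha * dT
= 423.4 * 1.3100e-05 * 3
= 0.0166396 mm
dL_um = 0.0166396 * 1000 = 16.6396 um

16.6396


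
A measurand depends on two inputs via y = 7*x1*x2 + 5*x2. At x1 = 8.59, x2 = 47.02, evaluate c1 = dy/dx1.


y = 7*x1*x2 + 5*x2
dy/dx1 = 7*x2
Evaluate at x2 = 47.02: c1 = 7 * 47.02
c1 = 329.1400

329.1400


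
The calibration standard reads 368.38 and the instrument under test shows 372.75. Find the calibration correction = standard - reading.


Correction = standard - reading
= 368.38 - 372.75
= -4.3700

-4.3700


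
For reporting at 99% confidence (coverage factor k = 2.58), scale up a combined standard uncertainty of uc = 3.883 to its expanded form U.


U = k * uc
U = 2.58 * 3.883
U = 10.0181

10.0181


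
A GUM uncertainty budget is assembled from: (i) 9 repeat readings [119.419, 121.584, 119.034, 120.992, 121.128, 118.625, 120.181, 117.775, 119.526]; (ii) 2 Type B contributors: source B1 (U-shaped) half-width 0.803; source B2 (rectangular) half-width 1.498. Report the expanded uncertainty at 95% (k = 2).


mean = (119.419 + 121.584 + 119.034 + 120.992 + 121.128 + 118.625 + 120.181 + 117.775 + 119.526) / 9 = 119.8071111
s = sqrt(sum((x - mean)^2)/(n-1)) = 1.2649137
u_A = s / sqrt(n) = 1.2649137 / sqrt(9) = 0.4216379
u_B1 = 0.803 / sqrt(2) = 0.56780675
u_B2 = 1.498 / sqrt(3) = 0.8648707
uc = sqrt(0.4216379^2 + 0.56780675^2 + 0.8648707^2) = 1.1172217
U = k * uc = 2 * 1.1172217
U = 2.2344

2.2344


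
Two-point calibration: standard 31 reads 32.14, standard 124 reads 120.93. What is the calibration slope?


slope = (y2 - y1) / (x2 - x1)
= (120.93 - 32.14) / (124 - 31)
= 88.7900 / 93
= 0.9547

0.9547


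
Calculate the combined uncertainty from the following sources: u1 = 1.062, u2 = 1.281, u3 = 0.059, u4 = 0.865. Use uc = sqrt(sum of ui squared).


uc = sqrt(1.062^2 + 1.281^2 + 0.059^2 + 0.865^2)
uc = sqrt(3.520511)
uc = 1.8763

1.8763


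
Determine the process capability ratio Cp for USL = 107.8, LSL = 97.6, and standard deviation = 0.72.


Cp = (USL - LSL) / (6 * sigma)
= (107.8 - 97.6) / (6 * 0.72)
= 10.2000 / 4.3200
= 2.3611

2.3611


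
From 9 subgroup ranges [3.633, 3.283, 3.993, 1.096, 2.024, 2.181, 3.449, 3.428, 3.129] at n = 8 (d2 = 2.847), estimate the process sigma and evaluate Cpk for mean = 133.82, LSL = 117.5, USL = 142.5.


R_bar = (3.633 + 3.283 + 3.993 + 1.096 + 2.024 + 2.181 + 3.449 + 3.428 + 3.129) / 9 = 2.9128889
sigma = R_bar / d2 = 2.9128889 / 2.847 = 1.0231433
Cp = (USL - LSL)/(6*sigma) = (142.5 - 117.5)/(6*1.0231433) = 4.0724
Cpu = (142.5 - 133.82)/(3*1.0231433) = 2.8279
Cpl = (133.82 - 117.5)/(3*1.0231433) = 5.3169
Cpk = min(Cpu, Cpl) = 2.8279

2.8279


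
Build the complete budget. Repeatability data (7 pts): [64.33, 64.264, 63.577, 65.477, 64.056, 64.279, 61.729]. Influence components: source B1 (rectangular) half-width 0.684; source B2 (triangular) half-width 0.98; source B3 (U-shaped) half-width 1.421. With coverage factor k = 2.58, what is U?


mean = (64.33 + 64.264 + 63.577 + 65.477 + 64.056 + 64.279 + 61.729) / 7 = 63.95885714
s = sqrt(sum((x - mean)^2)/(n-1)) = 1.1376601
u_A = s / sqrt(n) = 1.1376601 / sqrt(7) = 0.4299951
u_B1 = 0.684 / sqrt(3) = 0.39490758
u_B2 = 0.98 / sqrt(6) = 0.40008332
u_B3 = 1.421 / sqrt(2) = 1.0047987
uc = sqrt(0.4299951^2 + 0.39490758^2 + 0.40008332^2 + 1.0047987^2) = 1.2290382
U = k * uc = 2.58 * 1.2290382
U = 3.1709

3.1709


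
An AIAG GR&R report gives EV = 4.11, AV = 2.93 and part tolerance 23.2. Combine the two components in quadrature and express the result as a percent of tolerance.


GRR = sqrt(EV^2 + AV^2) = sqrt(4.11^2 + 2.93^2) = 5.0474746
%GRR = GRR / tol * 100 = 5.0474746 / 23.2 * 100
%GRR = 21.7564

21.7564


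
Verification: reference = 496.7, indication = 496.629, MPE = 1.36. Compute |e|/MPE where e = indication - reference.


e = indication - reference = 496.629 - 496.7 = -0.0710
|e| = 0.0710
ratio = |e| / MPE = 0.0710 / 1.36
ratio = 0.0522

0.0522


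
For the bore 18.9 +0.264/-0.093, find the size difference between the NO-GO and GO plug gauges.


GO = nominal - lower_tol (smallest hole = maximum material condition)
GO = 18.9 - 0.093 = 18.807
NO-GO = nominal + upper_tol (largest hole = least material condition)
NO-GO = 18.9 + 0.264 = 19.164
spread = NO-GO - GO = 19.164 - 18.807 = 0.3570

0.3570


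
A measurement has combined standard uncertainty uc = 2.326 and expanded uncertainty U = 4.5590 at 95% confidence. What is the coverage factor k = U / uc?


k = U / uc
k = 4.5590 / 2.326
k = 1.96

1.96


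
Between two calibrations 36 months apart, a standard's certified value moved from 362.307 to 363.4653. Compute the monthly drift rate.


rate = (v2 - v1) / months
= (363.4653 - 362.307) / 36
= 1.1583 / 36
= 0.0322

0.0322


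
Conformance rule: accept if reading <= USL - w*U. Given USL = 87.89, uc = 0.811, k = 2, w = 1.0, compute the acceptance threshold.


U = k * uc = 2 * 0.811 = 1.622
guard band g = w * U = 1.0 * 1.622 = 1.622
AL = USL - g = 87.89 - 1.622
AL = 86.2680

86.2680


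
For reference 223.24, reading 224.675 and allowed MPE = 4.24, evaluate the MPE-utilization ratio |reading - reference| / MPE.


e = indication - reference = 224.675 - 223.24 = 1.4350
|e| = 1.4350
ratio = |e| / MPE = 1.4350 / 4.24
ratio = 0.3384

0.3384


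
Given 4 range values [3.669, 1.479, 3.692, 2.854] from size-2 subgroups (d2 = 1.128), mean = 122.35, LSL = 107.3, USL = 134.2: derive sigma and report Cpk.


R_bar = (3.669 + 1.479 + 3.692 + 2.854) / 4 = 2.9235
sigma = R_bar / d2 = 2.9235 / 1.128 = 2.5917553
Cp = (USL - LSL)/(6*sigma) = (134.2 - 107.3)/(6*2.5917553) = 1.7298
Cpu = (134.2 - 122.35)/(3*2.5917553) = 1.5241
Cpl = (122.35 - 107.3)/(3*2.5917553) = 1.9356
Cpk = min(Cpu, Cpl) = 1.5241

1.5241


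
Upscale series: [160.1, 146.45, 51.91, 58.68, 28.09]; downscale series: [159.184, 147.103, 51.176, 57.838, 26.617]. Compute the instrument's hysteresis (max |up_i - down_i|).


|160.1 - 159.184| = 0.9160
|146.45 - 147.103| = 0.6530
|51.91 - 51.176| = 0.7340
|58.68 - 57.838| = 0.8420
|28.09 - 26.617| = 1.4730
hysteresis = max(diffs) = 1.4730

1.4730


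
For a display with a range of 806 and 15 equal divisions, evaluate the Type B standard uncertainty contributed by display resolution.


resolution = range / divisions
resolution = 806 / 15 = 53.733333
u_res = resolution / (2*sqrt(3))
u_res = 53.733333 / 3.4641016
u_res = 15.5115

15.5115


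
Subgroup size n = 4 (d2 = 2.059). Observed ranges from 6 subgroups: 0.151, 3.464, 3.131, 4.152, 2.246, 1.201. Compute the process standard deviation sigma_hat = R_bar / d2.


R_bar = (0.151 + 3.464 + 3.131 + 4.152 + 2.246 + 1.201) / 6
R_bar = 14.345 / 6 = 2.3908333
sigma_hat = R_bar / d2 = 2.3908333 / 2.059 = 1.1612

1.1612


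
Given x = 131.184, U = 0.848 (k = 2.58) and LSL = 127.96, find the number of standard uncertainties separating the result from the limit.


u = U / k = 0.848 / 2.58 = 0.32868217
margin = |LSL - x| = |127.96 - 131.184| = 3.224
z = margin / u = 3.224 / 0.32868217
z = 9.8089

9.8089


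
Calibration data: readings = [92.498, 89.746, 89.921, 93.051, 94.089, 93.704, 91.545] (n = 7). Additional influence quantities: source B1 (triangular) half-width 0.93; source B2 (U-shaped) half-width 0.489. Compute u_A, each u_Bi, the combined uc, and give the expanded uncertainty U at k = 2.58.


mean = (92.498 + 89.746 + 89.921 + 93.051 + 94.089 + 93.704 + 91.545) / 7 = 92.07914286
s = sqrt(sum((x - mean)^2)/(n-1)) = 1.7409805
u_A = s / sqrt(n) = 1.7409805 / sqrt(7) = 0.65802878
u_B1 = 0.93 / sqrt(6) = 0.37967091
u_B2 = 0.489 / sqrt(2) = 0.34577522
uc = sqrt(0.65802878^2 + 0.37967091^2 + 0.34577522^2) = 0.83469298
U = k * uc = 2.58 * 0.83469298
U = 2.1535

2.1535


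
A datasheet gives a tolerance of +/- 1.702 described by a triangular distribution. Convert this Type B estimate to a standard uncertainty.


u_B = half_width / sqrt(6)
u_B = 1.702 / 2.4494897
u_B = 0.6948

0.6948


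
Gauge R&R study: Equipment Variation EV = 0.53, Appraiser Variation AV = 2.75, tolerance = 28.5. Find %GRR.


GRR = sqrt(EV^2 + AV^2) = sqrt(0.53^2 + 2.75^2) = 2.8006071
%GRR = GRR / tol * 100 = 2.8006071 / 28.5 * 100
%GRR = 9.8267

9.8267


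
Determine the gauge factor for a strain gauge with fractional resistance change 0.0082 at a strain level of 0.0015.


GF = (dR/R) / epsilon
= 0.0082 / 0.0015
= 5.4667

5.4667


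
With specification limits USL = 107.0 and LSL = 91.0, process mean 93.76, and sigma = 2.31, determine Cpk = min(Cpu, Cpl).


Cpu = (USL - mean) / (3*sigma) = (107.0 - 93.76) / (3*2.31) = 1.9105
Cpl = (mean - LSL) / (3*sigma) = (93.76 - 91.0) / (3*2.31) = 0.3983
Cpk = min(Cpu, Cpl) = 0.3983

0.3983


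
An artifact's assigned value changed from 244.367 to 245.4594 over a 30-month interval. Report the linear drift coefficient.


rate = (v2 - v1) / months
= (245.4594 - 244.367) / 30
= 1.0924 / 30
= 0.0364

0.0364


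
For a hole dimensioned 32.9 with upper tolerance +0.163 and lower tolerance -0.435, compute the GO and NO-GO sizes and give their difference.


GO = nominal - lower_tol (smallest hole = maximum material condition)
GO = 32.9 - 0.435 = 32.465
NO-GO = nominal + upper_tol (largest hole = least material condition)
NO-GO = 32.9 + 0.163 = 33.063
spread = NO-GO - GO = 33.063 - 32.465 = 0.5980

0.5980


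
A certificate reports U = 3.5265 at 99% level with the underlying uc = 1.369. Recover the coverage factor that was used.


k = U / uc
k = 3.5265 / 1.369
k = 2.576

2.576


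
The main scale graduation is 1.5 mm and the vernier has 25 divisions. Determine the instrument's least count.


LC = MSD / n_div
= 1.5 / 25
= 0.0600

0.0600


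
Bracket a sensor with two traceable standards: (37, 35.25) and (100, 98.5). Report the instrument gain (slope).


slope = (y2 - y1) / (x2 - x1)
= (98.5 - 35.25) / (100 - 37)
= 63.2500 / 63
= 1.0040

1.0040


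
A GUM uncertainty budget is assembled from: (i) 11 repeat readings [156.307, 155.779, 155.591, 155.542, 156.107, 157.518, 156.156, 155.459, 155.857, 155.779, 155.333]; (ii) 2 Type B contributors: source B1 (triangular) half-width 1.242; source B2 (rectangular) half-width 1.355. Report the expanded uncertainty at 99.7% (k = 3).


mean = (156.307 + 155.779 + 155.591 + 155.542 + 156.107 + 157.518 + 156.156 + 155.459 + 155.857 + 155.779 + 155.333) / 11 = 155.948
s = sqrt(sum((x - mean)^2)/(n-1)) = 0.6031053
u_A = s / sqrt(n) = 0.6031053 / sqrt(11) = 0.18184309
u_B1 = 1.242 / sqrt(6) = 0.50704438
u_B2 = 1.355 / sqrt(3) = 0.78230961
uc = sqrt(0.18184309^2 + 0.50704438^2 + 0.78230961^2) = 0.9498259
U = k * uc = 3 * 0.9498259
U = 2.8495

2.8495


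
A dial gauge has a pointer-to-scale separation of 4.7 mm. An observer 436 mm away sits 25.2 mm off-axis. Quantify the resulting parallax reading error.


error = h * offset / d
= 4.7 * 25.2 / 436
= 0.2717

0.2717


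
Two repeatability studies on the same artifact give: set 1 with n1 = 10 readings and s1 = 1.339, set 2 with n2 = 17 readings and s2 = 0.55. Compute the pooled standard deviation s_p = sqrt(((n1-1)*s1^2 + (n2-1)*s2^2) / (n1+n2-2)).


s_p = sqrt(((n1-1)*s1^2 + (n2-1)*s2^2) / (n1+n2-2))
numerator = (10-1)*1.339^2 + (17-1)*0.55^2 = 16.136289 + 4.84 = 20.976289
denominator = 10 + 17 - 2 = 25
s_p^2 = 20.976289 / 25 = 0.83905156
s_p = sqrt(0.83905156) = 0.9160

0.9160


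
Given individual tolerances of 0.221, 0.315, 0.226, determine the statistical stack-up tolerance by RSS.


RSS = sqrt(0.221^2 + 0.315^2 + 0.226^2)
= sqrt(0.199142)
= 0.4463

0.4463


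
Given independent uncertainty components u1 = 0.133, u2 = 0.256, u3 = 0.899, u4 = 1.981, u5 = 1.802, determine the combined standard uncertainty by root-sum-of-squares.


uc = sqrt(0.133^2 + 0.256^2 + 0.899^2 + 1.981^2 + 1.802^2)
uc = sqrt(8.062991)
uc = 2.8395

2.8395


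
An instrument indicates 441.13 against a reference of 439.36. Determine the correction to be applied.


Correction = standard - reading
= 439.36 - 441.13
= -1.7700

-1.7700


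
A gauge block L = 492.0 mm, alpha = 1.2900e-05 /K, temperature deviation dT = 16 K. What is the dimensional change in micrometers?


dL = L * alpha * dT
= 492.0 * 1.2900e-05 * 16
= 0.1015488 mm
dL_um = 0.1015488 * 1000 = 101.5488 um

101.5488


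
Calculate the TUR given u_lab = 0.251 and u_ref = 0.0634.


TUR = u_lab / u_ref
= 0.251 / 0.0634
= 3.9590

3.9590


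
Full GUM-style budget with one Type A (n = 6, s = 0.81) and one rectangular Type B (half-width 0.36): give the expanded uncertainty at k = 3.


u_A = s / sqrt(n) = 0.81 / sqrt(6) = 0.33068112
u_B = half_width / sqrt(3) = 0.36 / sqrt(3) = 0.2078461
uc = sqrt(u_A^2 + u_B^2) = sqrt(0.33068112^2 + 0.2078461^2) = 0.3905765
U = k * uc = 3 * 0.3905765
U = 1.1717

1.1717


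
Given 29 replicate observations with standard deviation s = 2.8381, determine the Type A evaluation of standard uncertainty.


u_A = s / sqrt(n)
u_A = 2.8381 / sqrt(29)
u_A = 2.8381 / 5.3851648
u_A = 0.5270

0.5270


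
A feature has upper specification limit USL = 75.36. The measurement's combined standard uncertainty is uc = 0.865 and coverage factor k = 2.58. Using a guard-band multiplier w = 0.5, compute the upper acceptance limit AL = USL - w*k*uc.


U = k * uc = 2.58 * 0.865 = 2.2317
guard band g = w * U = 0.5 * 2.2317 = 1.11585
AL = USL - g = 75.36 - 1.11585
AL = 74.2442

74.2442


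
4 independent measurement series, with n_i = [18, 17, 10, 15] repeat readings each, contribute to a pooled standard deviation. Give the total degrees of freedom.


nu = sum_i (n_i - 1)
nu = ((18 - 1) + (17 - 1) + (10 - 1) + (15 - 1))
nu = 17 + 16 + 9 + 14
nu = 56

56


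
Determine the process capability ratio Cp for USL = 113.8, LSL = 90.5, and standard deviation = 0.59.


Cp = (USL - LSL) / (6 * sigma)
= (113.8 - 90.5) / (6 * 0.59)
= 23.3000 / 3.5400
= 6.5819

6.5819


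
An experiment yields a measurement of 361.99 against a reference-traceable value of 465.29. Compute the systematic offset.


Systematic error = measured - true
= 361.99 - 465.29
= -103.3000

-103.3000


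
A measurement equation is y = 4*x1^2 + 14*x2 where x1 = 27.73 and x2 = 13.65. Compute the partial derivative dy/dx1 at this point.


y = 4*x1^2 + 14*x2
dy/dx1 = 2*4*x1
Evaluate at x1 = 27.73: c1 = 8 * 27.73
c1 = 221.8400

221.8400


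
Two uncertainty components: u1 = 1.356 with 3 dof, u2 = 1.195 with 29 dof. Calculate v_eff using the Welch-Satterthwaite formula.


uc = sqrt(u1^2 + u2^2) = sqrt(1.356^2 + 1.195^2) = 1.8074183
v_eff = uc^4 / (u1^4/v1 + u2^4/v2)
= 1.8074183^4 / (1.356^4/3 + 1.195^4/29)
= 10.671727 / 1.1973025
v_eff = 8.9131

8.9131


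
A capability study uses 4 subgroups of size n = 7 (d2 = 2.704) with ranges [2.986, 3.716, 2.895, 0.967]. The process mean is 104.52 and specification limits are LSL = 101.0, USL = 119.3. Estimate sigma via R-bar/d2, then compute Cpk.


R_bar = (2.986 + 3.716 + 2.895 + 0.967) / 4 = 2.641
sigma = R_bar / d2 = 2.641 / 2.704 = 0.97670118
Cp = (USL - LSL)/(6*sigma) = (119.3 - 101.0)/(6*0.97670118) = 3.1228
Cpu = (119.3 - 104.52)/(3*0.97670118) = 5.0442
Cpl = (104.52 - 101.0)/(3*0.97670118) = 1.2013
Cpk = min(Cpu, Cpl) = 1.2013

1.2013


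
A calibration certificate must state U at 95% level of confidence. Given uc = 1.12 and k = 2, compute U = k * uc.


U = k * uc
U = 2 * 1.12
U = 2.2400

2.2400


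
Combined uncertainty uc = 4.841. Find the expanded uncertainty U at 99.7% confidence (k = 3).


U = k * uc
U = 3 * 4.841
U = 14.5230

14.5230


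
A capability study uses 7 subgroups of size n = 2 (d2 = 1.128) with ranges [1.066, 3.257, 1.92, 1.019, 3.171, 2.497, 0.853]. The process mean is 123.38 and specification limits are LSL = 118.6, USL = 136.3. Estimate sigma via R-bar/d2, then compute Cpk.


R_bar = (1.066 + 3.257 + 1.92 + 1.019 + 3.171 + 2.497 + 0.853) / 7 = 1.969
sigma = R_bar / d2 = 1.969 / 1.128 = 1.7455674
Cp = (USL - LSL)/(6*sigma) = (136.3 - 118.6)/(6*1.7455674) = 1.6900
Cpu = (136.3 - 123.38)/(3*1.7455674) = 2.4672
Cpl = (123.38 - 118.6)/(3*1.7455674) = 0.9128
Cpk = min(Cpu, Cpl) = 0.9128

0.9128


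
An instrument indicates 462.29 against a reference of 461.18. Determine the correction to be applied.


Correction = standard - reading
= 461.18 - 462.29
= -1.1100

-1.1100


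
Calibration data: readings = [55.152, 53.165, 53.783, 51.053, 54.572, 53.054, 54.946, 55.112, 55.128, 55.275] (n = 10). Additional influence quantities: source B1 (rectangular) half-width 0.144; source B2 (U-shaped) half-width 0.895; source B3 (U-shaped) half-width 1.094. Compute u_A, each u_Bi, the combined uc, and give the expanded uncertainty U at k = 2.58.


mean = (55.152 + 53.165 + 53.783 + 51.053 + 54.572 + 53.054 + 54.946 + 55.112 + 55.128 + 55.275) / 10 = 54.124
s = sqrt(sum((x - mean)^2)/(n-1)) = 1.3684556
u_A = s / sqrt(n) = 1.3684556 / sqrt(10) = 0.43274366
u_B1 = 0.144 / sqrt(3) = 0.083138439
u_B2 = 0.895 / sqrt(2) = 0.63286057
u_B3 = 1.094 / sqrt(2) = 0.77357482
uc = sqrt(0.43274366^2 + 0.083138439^2 + 0.63286057^2 + 0.77357482^2) = 1.0922956
U = k * uc = 2.58 * 1.0922956
U = 2.8181

2.8181


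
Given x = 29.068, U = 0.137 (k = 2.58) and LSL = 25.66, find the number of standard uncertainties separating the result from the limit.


u = U / k = 0.137 / 2.58 = 0.053100775
margin = |LSL - x| = |25.66 - 29.068| = 3.408
z = margin / u = 3.408 / 0.053100775
z = 64.1799

64.1799


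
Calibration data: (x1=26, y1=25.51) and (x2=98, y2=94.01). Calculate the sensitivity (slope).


slope = (y2 - y1) / (x2 - x1)
= (94.01 - 25.51) / (98 - 26)
= 68.5000 / 72
= 0.9514

0.9514


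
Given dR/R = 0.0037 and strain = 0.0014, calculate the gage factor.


GF = (dR/R) / epsilon
= 0.0037 / 0.0014
= 2.6429

2.6429


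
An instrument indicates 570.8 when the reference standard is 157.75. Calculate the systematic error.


Systematic error = measured - true
= 570.8 - 157.75
= 413.0500

413.0500


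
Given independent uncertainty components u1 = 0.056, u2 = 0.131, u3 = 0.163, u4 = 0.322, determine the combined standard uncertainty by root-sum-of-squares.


uc = sqrt(0.056^2 + 0.131^2 + 0.163^2 + 0.322^2)
uc = sqrt(0.15055)
uc = 0.3880

0.3880


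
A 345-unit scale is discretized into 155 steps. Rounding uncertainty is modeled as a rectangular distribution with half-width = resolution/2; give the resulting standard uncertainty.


resolution = range / divisions
resolution = 345 / 155 = 2.2258065
u_res = resolution / (2*sqrt(3))
u_res = 2.2258065 / 3.4641016
u_res = 0.6425

0.6425


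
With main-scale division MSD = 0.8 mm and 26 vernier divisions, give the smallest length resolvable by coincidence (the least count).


LC = MSD / n_div
= 0.8 / 26
= 0.0308

0.0308


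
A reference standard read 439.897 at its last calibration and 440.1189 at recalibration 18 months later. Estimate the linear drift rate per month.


rate = (v2 - v1) / months
= (440.1189 - 439.897) / 18
= 0.2219 / 18
= 0.0123

0.0123


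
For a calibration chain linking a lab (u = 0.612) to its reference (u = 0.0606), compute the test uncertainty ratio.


TUR = u_lab / u_ref
= 0.612 / 0.0606
= 10.0990

10.0990


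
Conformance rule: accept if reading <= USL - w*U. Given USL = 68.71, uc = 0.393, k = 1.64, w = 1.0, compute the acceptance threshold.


U = k * uc = 1.64 * 0.393 = 0.64452
guard band g = w * U = 1.0 * 0.64452 = 0.64452
AL = USL - g = 68.71 - 0.64452
AL = 68.0655

68.0655
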